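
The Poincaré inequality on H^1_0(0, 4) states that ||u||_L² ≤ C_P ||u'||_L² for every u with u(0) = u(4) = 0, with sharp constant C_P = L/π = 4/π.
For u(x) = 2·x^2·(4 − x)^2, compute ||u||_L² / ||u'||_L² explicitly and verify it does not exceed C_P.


||u||_L² / ||u'||_L² = 2*sqrt(3)/3 < C_P = 4/π.

u(x) = 2·x^2·(4 − x)^2, so u'(x) = 8*x*(x - 4)*(x - 2).
u(x) = 2·x^2·(4 − x)^2 vanishes at x = 0 and x = 4, so u ∈ H^1_0(0, 4). Differentiate via the product rule and integrate the resulting polynomials term by term.
  ∫_0^4 u² dx = ∫_0^4 (4*x^8 - 64*x^7 + 384*x^6 - 1024*x^5 + 1024*x^4) dx. Term by term:
    ∫_0^4 4*x^8 dx = 1048576/9;  ∫_0^4 -64*x^7 dx = -524288;  ∫_0^4 384*x^6 dx = 6291456/7;
    ∫_0^4 -1024*x^5 dx = -2097152/3;  ∫_0^4 1024*x^4 dx = 1048576/5.
  Sum: 1048576/9 − 524288 + 6291456/7 − 2097152/3 + 1048576/5 = 524288/315.
  ∫_0^4 (u')² dx = ∫_0^4 (64*x^6 - 768*x^5 + 3328*x^4 - 6144*x^3 + 4096*x^2) dx. Term by term:
    ∫_0^4 64*x^6 dx = 1048576/7;  ∫_0^4 -768*x^5 dx = -524288;  ∫_0^4 3328*x^4 dx = 3407872/5;
    ∫_0^4 -6144*x^3 dx = -393216;  ∫_0^4 4096*x^2 dx = 262144/3.
  Sum: 1048576/7 − 524288 + 3407872/5 − 393216 + 262144/3 = 131072/105.
∫_0^4 u² dx = 524288/315, so ||u||_L² = 512*sqrt(70)/105.
∫_0^4 (u')² dx = 131072/105, so ||u'||_L² = 256*sqrt(210)/105.
Ratio ||u||_L² / ||u'||_L² = 2*sqrt(3)/3.
Sharp Poincaré constant on H^1_0(0, 4) is C_P = L/π = 4/π, achieved by sin(π/4·x).
A polynomial bump cannot attain the sharp Poincaré constant (only the first sine eigenfunction does), so the ratio is strictly less than C_P, consistent with ||u||_L² ≤ C_P ||u'||_L².


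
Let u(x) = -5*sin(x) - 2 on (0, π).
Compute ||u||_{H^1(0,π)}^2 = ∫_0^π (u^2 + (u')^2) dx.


||u||_{H^1(0,π)}^2 = 40 + 29*π

u'(x) = -5*cos(x).
Expand u² and (u')² and integrate term by term on (0, π), using: for integers n ≥ 1, ∫_0^π sin²(nx) dx = ∫_0^π cos²(nx) dx = π/2; for n ≠ n', ∫_0^π sin(nx)sin(n'x) dx = ∫_0^π cos(nx)cos(n'x) dx = 0; and by product-to-sum, ∫_0^π sin(nx)cos(n'x) dx = ½∫_0^π [sin((n+n')x) + sin((n−n')x)] dx, which is 0 when n+n' is even and 2n/(n²−n'²) when n+n' is odd (it need not vanish on (0, π)). For the constant mode: ∫_0^π 1 dx = π, ∫_0^π cos(nx) dx = 0, ∫_0^π sin(nx) dx = (1−(−1)^n)/n.
  u² squared terms: (-2)²·∫1 dx = 4·π = 4*π;  (-5)²·∫sin(x)² dx = 25·π/2 = 25*π/2.
  u² cross terms: 2·(-2)·(-5)·∫1·sin(x) dx = 20·(2) = 40.
  So ∫_0^π u² dx = 4*π + 25*π/2 + 40 = 40 + 33*π/2.
  (u')² squared terms: (-5)²·∫cos(x)² dx = 25·π/2 = 25*π/2.
  So ∫_0^π (u')² dx = 25*π/2.
||u||_{H^1}^2 = (40 + 33*π/2) + (25*π/2) = 40 + 29*π.


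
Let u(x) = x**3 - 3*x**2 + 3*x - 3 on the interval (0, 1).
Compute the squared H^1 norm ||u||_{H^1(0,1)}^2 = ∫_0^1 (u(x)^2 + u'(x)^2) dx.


||u||_{H^1}^2 = 243/35

The H^1 norm (squared) on an interval (0, L) is
  ||u||_{H^1}^2 = ∫_0^L u(x)^2 dx + ∫_0^L u'(x)^2 dx.
Compute u'(x) = 3*x**2 - 6*x + 3.
Then u(x)^2 = x**6 - 6*x**5 + 15*x**4 - 24*x**3 + 27*x**2 - 18*x + 9 and u'(x)^2 = 9*x**4 - 36*x**3 + 54*x**2 - 36*x + 9.
Integrate each monomial from 0 to 1 using ∫_0^1 c·x^n dx = c·1^(n+1)/(n+1):
  ∫_0^1 u(x)^2 dx = ∫_0^1 (x^6 - 6*x^5 + 15*x^4 - 24*x^3 + 27*x^2 - 18*x + 9) dx. Term by term:
    ∫_0^1 x^6 dx = 1/7;  ∫_0^1 -6*x^5 dx = -1;  ∫_0^1 15*x^4 dx = 3;
    ∫_0^1 -24*x^3 dx = -6;  ∫_0^1 27*x^2 dx = 9;  ∫_0^1 -18*x dx = -9;
    ∫_0^1 9 dx = 9.
  Sum: 1/7 − 1 + 3 − 6 + 9 − 9 + 9 = 36/7.
  ∫_0^1 u'(x)^2 dx = ∫_0^1 (9*x^4 - 36*x^3 + 54*x^2 - 36*x + 9) dx. Term by term:
    ∫_0^1 9*x^4 dx = 9/5;  ∫_0^1 -36*x^3 dx = -9;  ∫_0^1 54*x^2 dx = 18;
    ∫_0^1 -36*x dx = -18;  ∫_0^1 9 dx = 9.
  Sum: 9/5 − 9 + 18 − 18 + 9 = 9/5.
Adding: ||u||_{H^1}^2 = 36/7 + 9/5 = 243/35.


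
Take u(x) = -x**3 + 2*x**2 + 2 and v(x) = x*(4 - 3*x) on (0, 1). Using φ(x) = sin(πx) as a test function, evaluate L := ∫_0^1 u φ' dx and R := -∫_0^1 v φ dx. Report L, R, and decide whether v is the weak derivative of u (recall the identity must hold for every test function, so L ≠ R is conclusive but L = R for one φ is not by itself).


LHS = (-12 - π^2)/π^3, RHS = (-12 - π^2)/π^3. Yes, v = u' weakly.

u(x) = -x**3 + 2*x**2 + 2, classical derivative u'(x) = -3*x**2 + 4*x.
φ(x) = sin(πx), so φ'(x) = π*cos(π*x).
Note φ(0) = φ(1) = 0, so the boundary term u·φ vanishes.
LHS = ∫_0^1 u(x) φ'(x) dx = ∫_0^1 (-π*x^3*cos(π*x) + 2*π*x^2*cos(π*x) + 2*π*cos(π*x)) dx. Term by term:
  ∫_0^1 2*π*cos(π*x) dx = 0;  ∫_0^1 -π*x^3*cos(π*x) dx = -12/π^3 + 3/π;  ∫_0^1 2*π*x^2*cos(π*x) dx = -4/π.
Sum: 0 + -12/π^3 + 3/π − 4/π = (-12 - π^2)/π^3.
So LHS = (-12 - π^2)/π^3.
∫_0^1 v(x) φ(x) dx = ∫_0^1 (-3*x^2*sin(π*x) + 4*x*sin(π*x)) dx. Term by term:
  ∫_0^1 -3*x^2*sin(π*x) dx = -3/π + 12/π^3;  ∫_0^1 4*x*sin(π*x) dx = 4/π.
Sum: -3/π + 12/π^3 + 4/π = (π^2 + 12)/π^3.
So RHS = -∫_0^1 v(x) φ(x) dx = (-12 - π^2)/π^3.
LHS = RHS, so the identity holds for this test φ.
Moreover u is smooth here and v(x) = u'(x) = -3*x**2 + 4*x pointwise, so the identity holds for every test function. Hence v is the weak derivative of u.


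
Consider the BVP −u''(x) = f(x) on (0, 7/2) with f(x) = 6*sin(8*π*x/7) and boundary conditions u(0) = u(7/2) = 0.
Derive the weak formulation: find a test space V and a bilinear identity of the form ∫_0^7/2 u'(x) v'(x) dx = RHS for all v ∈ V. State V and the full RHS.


V = H^1_0(0, 7/2) (so v(0) = v(7/2) = 0); weak form: ∫_0^7/2 u'v' dx = ∫_0^7/2 (6*sin(8*π*x/7)) v dx for all v ∈ V.

Multiply both sides by a test function v and integrate from 0 to 7/2:
  ∫_0^7/2 −u''(x) v(x) dx = ∫_0^7/2 f(x) v(x) dx.
Integrate the LHS by parts once:
  ∫_0^7/2 −u'' v dx = −[u'(x) v(x)]_0^7/2 + ∫_0^7/2 u'(x) v'(x) dx.
Thus ∫_0^7/2 u'(x) v'(x) dx = ∫_0^7/2 f(x) v(x) dx + [u'(x) v(x)]_0^7/2.
Choose V so that boundary terms are either known or forced to vanish.
u is Dirichlet: u(0) = u(7/2) = 0. Let V = H^1_0(0, 7/2); then v(0) = v(7/2) = 0, and [u' v]_0^7/2 = 0.
Weak formulation: find u (satisfying any essential BC) such that ∫_0^7/2 u'(x) v'(x) dx = ∫_0^7/2 f v dx for all v ∈ V.
Substituting f(x) = 6*sin(8*π*x/7), the right-hand side is ∫_0^7/2 (6*sin(8*π*x/7)) v dx.


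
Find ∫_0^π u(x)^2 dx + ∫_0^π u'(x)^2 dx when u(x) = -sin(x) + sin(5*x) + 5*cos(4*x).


||u||_{H^1(0,π)}^2 = 1904/9 + 453*π/2

u'(x) = -20*sin(4*x) - cos(x) + 5*cos(5*x).
Expand u² and (u')² and integrate term by term on (0, π), using: for integers n ≥ 1, ∫_0^π sin²(nx) dx = ∫_0^π cos²(nx) dx = π/2; for n ≠ n', ∫_0^π sin(nx)sin(n'x) dx = ∫_0^π cos(nx)cos(n'x) dx = 0; and by product-to-sum, ∫_0^π sin(nx)cos(n'x) dx = ½∫_0^π [sin((n+n')x) + sin((n−n')x)] dx, which is 0 when n+n' is even and 2n/(n²−n'²) when n+n' is odd (it need not vanish on (0, π)).
  u² squared terms: (-1)²·∫sin(x)² dx = 1·π/2 = π/2;  (5)²·∫cos(4x)² dx = 25·π/2 = 25*π/2;  (1)²·∫sin(5x)² dx = 1·π/2 = π/2.
  u² cross terms: 2·(-1)·(5)·∫sin(x)·cos(4x) dx = -10·(-2/15) = 4/3;  2·(-1)·(1)·∫sin(x)·sin(5x) dx = -2·(0) = 0;  2·(5)·(1)·∫cos(4x)·sin(5x) dx = 10·(10/9) = 100/9.
  So ∫_0^π u² dx = π/2 + 25*π/2 + π/2 + 4/3 + 0 + 100/9 = 112/9 + 27*π/2.
  (u')² squared terms: (-1)²·∫cos(x)² dx = 1·π/2 = π/2;  (-20)²·∫sin(4x)² dx = 400·π/2 = 200*π;  (5)²·∫cos(5x)² dx = 25·π/2 = 25*π/2.
  (u')² cross terms: 2·(-1)·(-20)·∫cos(x)·sin(4x) dx = 40·(8/15) = 64/3;  2·(-1)·(5)·∫cos(x)·cos(5x) dx = -10·(0) = 0;  2·(-20)·(5)·∫sin(4x)·cos(5x) dx = -200·(-8/9) = 1600/9.
  So ∫_0^π (u')² dx = π/2 + 200*π + 25*π/2 + 64/3 + 0 + 1600/9 = 1792/9 + 213*π.
||u||_{H^1}^2 = (112/9 + 27*π/2) + (1792/9 + 213*π) = 1904/9 + 453*π/2.


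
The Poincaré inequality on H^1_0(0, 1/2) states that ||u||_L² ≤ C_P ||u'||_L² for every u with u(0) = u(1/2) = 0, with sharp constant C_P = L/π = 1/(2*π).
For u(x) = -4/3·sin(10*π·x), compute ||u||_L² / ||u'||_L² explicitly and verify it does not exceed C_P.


||u||_L² / ||u'||_L² = 1/(10*π) < C_P = 1/(2*π).

u(x) = -4/3·sin(10*π·x), so u'(x) = -40*π*cos(10*π*x)/3.
Writing u(x) = A·sin(kπx/L) with A = -4/3 and k = 5, use ∫_0^L sin²(kπx/L) dx = L/2 and ∫_0^L cos²(kπx/L) dx = L/2.
u² = 16/9·sin²(10*π·x) and (u')² = 1600*π^2/9·cos²(10*π·x), and each of sin², cos² integrates to L/2 = 1/4 over (0, 1/2).
∫_0^1/2 u² dx = 4/9, so ||u||_L² = 2/3.
∫_0^1/2 (u')² dx = 400*π^2/9, so ||u'||_L² = 20*π/3.
Ratio ||u||_L² / ||u'||_L² = 1/(10*π).
Sharp Poincaré constant on H^1_0(0, 1/2) is C_P = L/π = 1/(2*π), achieved by sin(2*π·x).
This is the k = 5 harmonic; the ratio L/(kπ) is strictly less than C_P = L/π, consistent with the sharp inequality ||u||_L² ≤ C_P ||u'||_L².


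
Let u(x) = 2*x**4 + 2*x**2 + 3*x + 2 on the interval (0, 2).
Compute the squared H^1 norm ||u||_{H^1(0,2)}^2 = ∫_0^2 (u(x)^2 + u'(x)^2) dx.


||u||_{H^1}^2 = 814126/315

The H^1 norm (squared) on an interval (0, L) is
  ||u||_{H^1}^2 = ∫_0^L u(x)^2 dx + ∫_0^L u'(x)^2 dx.
Compute u'(x) = 8*x**3 + 4*x + 3.
Then u(x)^2 = 4*x**8 + 8*x**6 + 12*x**5 + 12*x**4 + 12*x**3 + 17*x**2 + 12*x + 4 and u'(x)^2 = 64*x**6 + 64*x**4 + 48*x**3 + 16*x**2 + 24*x + 9.
Integrate each monomial from 0 to 2 using ∫_0^2 c·x^n dx = c·2^(n+1)/(n+1):
  ∫_0^2 u(x)^2 dx = ∫_0^2 (4*x^8 + 8*x^6 + 12*x^5 + 12*x^4 + 12*x^3 + 17*x^2 + 12*x + 4) dx. Term by term:
    ∫_0^2 4*x^8 dx = 2048/9;  ∫_0^2 8*x^6 dx = 1024/7;  ∫_0^2 12*x^5 dx = 128;
    ∫_0^2 12*x^4 dx = 384/5;  ∫_0^2 12*x^3 dx = 48;  ∫_0^2 17*x^2 dx = 136/3;
    ∫_0^2 12*x dx = 24;  ∫_0^2 4 dx = 8.
  Sum: 2048/9 + 1024/7 + 128 + 384/5 + 48 + 136/3 + 24 + 8 = 221752/315.
  ∫_0^2 u'(x)^2 dx = ∫_0^2 (64*x^6 + 64*x^4 + 48*x^3 + 16*x^2 + 24*x + 9) dx. Term by term:
    ∫_0^2 64*x^6 dx = 8192/7;  ∫_0^2 64*x^4 dx = 2048/5;  ∫_0^2 48*x^3 dx = 192;
    ∫_0^2 16*x^2 dx = 128/3;  ∫_0^2 24*x dx = 48;  ∫_0^2 9 dx = 18.
  Sum: 8192/7 + 2048/5 + 192 + 128/3 + 48 + 18 = 197458/105.
Adding: ||u||_{H^1}^2 = 221752/315 + 197458/105 = 814126/315.


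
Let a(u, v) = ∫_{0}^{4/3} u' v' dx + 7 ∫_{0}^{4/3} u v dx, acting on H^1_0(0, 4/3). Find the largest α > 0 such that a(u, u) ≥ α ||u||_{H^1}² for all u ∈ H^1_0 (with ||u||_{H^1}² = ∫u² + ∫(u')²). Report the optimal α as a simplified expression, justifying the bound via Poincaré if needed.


α = 1

Coercivity of a(·,·) on H^1_0(0, 4/3) means a(u, u) ≥ α ||u||_{H^1}² for every u ∈ H^1_0.
The interval has length L = 4/3, and Poincaré/coercivity depend only on L. Here a(u, u) = ∫(u')² + (7)·∫u².
Here c = 7 ≥ 1, so a(u,u) = ∫(u')² + c∫u² ≥ ∫(u')² + ∫u² = ||u||_{H^1}², i.e. α = 1 works. No larger α is possible: a(u,u) ≥ α||u||_{H^1}² means (1−α)∫(u')² ≥ (α−c)∫u², and for the modes u_n = sin(nπ(x−x₀)/L) (x₀ the left endpoint) one has ∫u_n²/∫(u_n')² = (L/(nπ))² → 0, so a(u_n,u_n)/||u_n||_{H^1}² → 1. Hence the optimal constant is α = 1.
Therefore α = 1.


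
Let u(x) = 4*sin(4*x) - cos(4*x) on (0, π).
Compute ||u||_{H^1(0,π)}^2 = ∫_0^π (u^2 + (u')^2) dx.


||u||_{H^1(0,π)}^2 = 289*π/2

u'(x) = 4*sin(4*x) + 16*cos(4*x).
Expand u² and (u')² and integrate term by term on (0, π), using: for integers n ≥ 1, ∫_0^π sin²(nx) dx = ∫_0^π cos²(nx) dx = π/2; for n ≠ n', ∫_0^π sin(nx)sin(n'x) dx = ∫_0^π cos(nx)cos(n'x) dx = 0; and by product-to-sum, ∫_0^π sin(nx)cos(n'x) dx = ½∫_0^π [sin((n+n')x) + sin((n−n')x)] dx, which is 0 when n+n' is even and 2n/(n²−n'²) when n+n' is odd (it need not vanish on (0, π)).
  u² squared terms: (-1)²·∫cos(4x)² dx = 1·π/2 = π/2;  (4)²·∫sin(4x)² dx = 16·π/2 = 8*π.
  u² cross terms: 2·(-1)·(4)·∫cos(4x)·sin(4x) dx = -8·(0) = 0.
  So ∫_0^π u² dx = π/2 + 8*π + 0 = 17*π/2.
  (u')² squared terms: (4)²·∫sin(4x)² dx = 16·π/2 = 8*π;  (16)²·∫cos(4x)² dx = 256·π/2 = 128*π.
  (u')² cross terms: 2·(4)·(16)·∫sin(4x)·cos(4x) dx = 128·(0) = 0.
  So ∫_0^π (u')² dx = 8*π + 128*π + 0 = 136*π.
||u||_{H^1}^2 = (17*π/2) + (136*π) = 289*π/2.


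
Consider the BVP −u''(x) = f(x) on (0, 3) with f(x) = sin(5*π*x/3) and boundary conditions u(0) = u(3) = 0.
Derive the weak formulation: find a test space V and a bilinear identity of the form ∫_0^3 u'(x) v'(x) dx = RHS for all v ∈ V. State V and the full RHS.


V = H^1_0(0, 3) (so v(0) = v(3) = 0); weak form: ∫_0^3 u'v' dx = ∫_0^3 (sin(5*π*x/3)) v dx for all v ∈ V.

Multiply both sides by a test function v and integrate from 0 to 3:
  ∫_0^3 −u''(x) v(x) dx = ∫_0^3 f(x) v(x) dx.
Integrate the LHS by parts once:
  ∫_0^3 −u'' v dx = −[u'(x) v(x)]_0^3 + ∫_0^3 u'(x) v'(x) dx.
Thus ∫_0^3 u'(x) v'(x) dx = ∫_0^3 f(x) v(x) dx + [u'(x) v(x)]_0^3.
Choose V so that boundary terms are either known or forced to vanish.
u is Dirichlet: u(0) = u(3) = 0. Let V = H^1_0(0, 3); then v(0) = v(3) = 0, and [u' v]_0^3 = 0.
Weak formulation: find u (satisfying any essential BC) such that ∫_0^3 u'(x) v'(x) dx = ∫_0^3 f v dx for all v ∈ V.
Substituting f(x) = sin(5*π*x/3), the right-hand side is ∫_0^3 (sin(5*π*x/3)) v dx.


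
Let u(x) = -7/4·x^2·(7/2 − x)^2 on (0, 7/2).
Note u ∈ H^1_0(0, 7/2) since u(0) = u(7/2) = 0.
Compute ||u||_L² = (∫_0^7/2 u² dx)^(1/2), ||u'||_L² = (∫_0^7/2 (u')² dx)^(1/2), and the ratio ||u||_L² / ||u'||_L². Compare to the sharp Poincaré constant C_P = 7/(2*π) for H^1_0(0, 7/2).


||u||_L² / ||u'||_L² = 7*sqrt(3)/12 < C_P = 7/(2*π).

u(x) = -7/4·x^2·(7/2 − x)^2, so u'(x) = 7*x*(-8*x^2 + 42*x - 49)/8.
u(x) = -7/4·x^2·(7/2 − x)^2 vanishes at x = 0 and x = 7/2, so u ∈ H^1_0(0, 7/2). Differentiate via the product rule and integrate the resulting polynomials term by term.
  ∫_0^7/2 u² dx = ∫_0^7/2 (49*x^8/16 - 343*x^7/8 + 7203*x^6/32 - 16807*x^5/32 + 117649*x^4/256) dx. Term by term:
    ∫_0^7/2 49*x^8/16 dx = 1977326743/73728;  ∫_0^7/2 -343*x^7/8 dx = -1977326743/16384;  ∫_0^7/2 7203*x^6/32 dx = 847425747/4096;
    ∫_0^7/2 -16807*x^5/32 dx = -1977326743/12288;  ∫_0^7/2 117649*x^4/256 dx = 1977326743/40960.
  Sum: 1977326743/73728 − 1977326743/16384 + 847425747/4096 − 1977326743/12288 + 1977326743/40960 = 282475249/737280.
  ∫_0^7/2 (u')² dx = ∫_0^7/2 (49*x^6 - 1029*x^5/2 + 31213*x^4/16 - 50421*x^3/16 + 117649*x^2/64) dx. Term by term:
    ∫_0^7/2 49*x^6 dx = 5764801/128;  ∫_0^7/2 -1029*x^5/2 dx = -40353607/256;  ∫_0^7/2 31213*x^4/16 dx = 524596891/2560;
    ∫_0^7/2 -50421*x^3/16 dx = -121060821/1024;  ∫_0^7/2 117649*x^2/64 dx = 40353607/1536.
  Sum: 5764801/128 − 40353607/256 + 524596891/2560 − 121060821/1024 + 40353607/1536 = 5764801/15360.
∫_0^7/2 u² dx = 282475249/737280, so ||u||_L² = 16807*sqrt(5)/1920.
∫_0^7/2 (u')² dx = 5764801/15360, so ||u'||_L² = 2401*sqrt(15)/480.
Ratio ||u||_L² / ||u'||_L² = 7*sqrt(3)/12.
Sharp Poincaré constant on H^1_0(0, 7/2) is C_P = L/π = 7/(2*π), achieved by sin(2*π/7·x).
A polynomial bump cannot attain the sharp Poincaré constant (only the first sine eigenfunction does), so the ratio is strictly less than C_P, consistent with ||u||_L² ≤ C_P ||u'||_L².


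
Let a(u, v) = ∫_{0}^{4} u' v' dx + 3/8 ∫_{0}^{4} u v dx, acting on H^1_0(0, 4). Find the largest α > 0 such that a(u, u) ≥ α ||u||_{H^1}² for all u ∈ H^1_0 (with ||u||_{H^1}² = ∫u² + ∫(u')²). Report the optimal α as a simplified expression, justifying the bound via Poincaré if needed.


α = (6 + π^2)/(π^2 + 16)

Coercivity of a(·,·) on H^1_0(0, 4) means a(u, u) ≥ α ||u||_{H^1}² for every u ∈ H^1_0.
The interval has length L = 4, and Poincaré/coercivity depend only on L. Here a(u, u) = ∫(u')² + (3/8)·∫u².
Here 0 < c = 3/8 < 1. The condition a(u,u) ≥ α||u||_{H^1}² reads (1−α)∫(u')² ≥ (α−c)∫u². Any admissible α is ≤ 1 (rapidly oscillating u have ∫u²/∫(u')² → 0), and α = 1 would force 0 ≥ (1−c)∫u², impossible since c < 1; so 1−α > 0. By the sharp Poincaré inequality on H^1_0 of an interval of length L, ∫(u')² ≥ (π/L)²∫u² with equality for the first sine mode sin(π(x−x₀)/L) (x₀ the left endpoint), so the inequality holds for all u iff (1−α)(π/L)² ≥ α − c, i.e. α ≤ ((π/L)² + c)/((π/L)² + 1) = (1 + c(L/π)²)/(1 + (L/π)²). With (π/L)² = π^2/16 and c = 3/8, the largest admissible constant is α = ((π/L)² + c)/((π/L)² + 1).
Simplifying, α = (6 + π^2)/(π^2 + 16).


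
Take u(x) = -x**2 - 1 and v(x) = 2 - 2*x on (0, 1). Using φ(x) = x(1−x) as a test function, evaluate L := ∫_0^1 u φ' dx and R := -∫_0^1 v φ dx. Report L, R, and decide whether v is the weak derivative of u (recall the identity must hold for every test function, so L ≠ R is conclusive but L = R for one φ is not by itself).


LHS = 1/6, RHS = -1/6. No, v is not the weak derivative of u.

u(x) = -x**2 - 1, classical derivative u'(x) = -2*x.
φ(x) = x(1−x), so φ'(x) = 1 - 2*x.
Note φ(0) = φ(1) = 0, so the boundary term u·φ vanishes.
LHS = ∫_0^1 u(x) φ'(x) dx = ∫_0^1 (2*x^3 - x^2 + 2*x - 1) dx. Term by term:
  ∫_0^1 2*x^3 dx = 1/2;  ∫_0^1 -x^2 dx = -1/3;  ∫_0^1 2*x dx = 1;
  ∫_0^1 -1 dx = -1.
Sum: 1/2 − 1/3 + 1 − 1 = 1/6.
So LHS = 1/6.
∫_0^1 v(x) φ(x) dx = ∫_0^1 (2*x^3 - 4*x^2 + 2*x) dx. Term by term:
  ∫_0^1 2*x^3 dx = 1/2;  ∫_0^1 -4*x^2 dx = -4/3;  ∫_0^1 2*x dx = 1.
Sum: 1/2 − 4/3 + 1 = 1/6.
So RHS = -∫_0^1 v(x) φ(x) dx = -1/6.
LHS − RHS = 1/3 ≠ 0, so the identity fails.
(For a valid weak derivative the identity must hold for EVERY test function, in particular this one. The failure shows v is NOT the weak derivative of u.)
Correct weak derivative would be u'(x) = -2*x.


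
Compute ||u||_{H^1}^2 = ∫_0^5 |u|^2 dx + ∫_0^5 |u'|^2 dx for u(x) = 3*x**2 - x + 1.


||u||_{H^1}^2 = 37885/6

The H^1 norm (squared) on an interval (0, L) is
  ||u||_{H^1}^2 = ∫_0^L u(x)^2 dx + ∫_0^L u'(x)^2 dx.
Compute u'(x) = 6*x - 1.
Then u(x)^2 = 9*x**4 - 6*x**3 + 7*x**2 - 2*x + 1 and u'(x)^2 = 36*x**2 - 12*x + 1.
Integrate each monomial from 0 to 5 using ∫_0^5 c·x^n dx = c·5^(n+1)/(n+1):
  ∫_0^5 u(x)^2 dx = ∫_0^5 (9*x^4 - 6*x^3 + 7*x^2 - 2*x + 1) dx. Term by term:
    ∫_0^5 9*x^4 dx = 5625;  ∫_0^5 -6*x^3 dx = -1875/2;  ∫_0^5 7*x^2 dx = 875/3;
    ∫_0^5 -2*x dx = -25;  ∫_0^5 1 dx = 5.
  Sum: 5625 − 1875/2 + 875/3 − 25 + 5 = 29755/6.
  ∫_0^5 u'(x)^2 dx = ∫_0^5 (36*x^2 - 12*x + 1) dx. Term by term:
    ∫_0^5 36*x^2 dx = 1500;  ∫_0^5 -12*x dx = -150;  ∫_0^5 1 dx = 5.
  Sum: 1500 − 150 + 5 = 1355.
Adding: ||u||_{H^1}^2 = 29755/6 + 1355 = 37885/6.


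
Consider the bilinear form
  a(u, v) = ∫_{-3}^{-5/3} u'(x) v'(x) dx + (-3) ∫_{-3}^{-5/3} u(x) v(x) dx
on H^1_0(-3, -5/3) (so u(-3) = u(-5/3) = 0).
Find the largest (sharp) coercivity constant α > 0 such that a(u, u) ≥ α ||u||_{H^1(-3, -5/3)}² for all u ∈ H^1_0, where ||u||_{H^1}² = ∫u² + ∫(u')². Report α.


α = 3*(-16 + 3*π^2)/(16 + 9*π^2)

Coercivity of a(·,·) on H^1_0(-3, -5/3) means a(u, u) ≥ α ||u||_{H^1}² for every u ∈ H^1_0.
The interval has length L = 4/3, and Poincaré/coercivity depend only on L. Here a(u, u) = ∫(u')² + (-3)·∫u².
Here c = -3 < 0 with |c| < (π/L)² = 9*π^2/16, so coercivity still holds. The condition a(u,u) ≥ α||u||_{H^1}² reads (1−α)∫(u')² ≥ (α−c)∫u². Any admissible α is ≤ 1 (rapidly oscillating u have ∫u²/∫(u')² → 0), and α = 1 would force 0 ≥ (1−c)∫u², impossible since c < 1; so 1−α > 0. By the sharp Poincaré inequality on H^1_0 of an interval of length L, ∫(u')² ≥ (π/L)²∫u² with equality for the first sine mode sin(π(x−x₀)/L) (x₀ the left endpoint), so the inequality holds for all u iff (1−α)(π/L)² ≥ α − c, i.e. α ≤ ((π/L)² + c)/((π/L)² + 1) = (1 + c(L/π)²)/(1 + (L/π)²). (Direct route, valid since c ≤ 0: Poincaré gives c∫u² ≥ c(L/π)²∫(u')², so a(u,u) ≥ (1 + c(L/π)²)∫(u')², while ||u||_{H^1}² ≤ (1 + (L/π)²)∫(u')²; dividing yields the same α.) With (π/L)² = 9*π^2/16 and c = -3, the largest admissible constant is α = ((π/L)² + c)/((π/L)² + 1).
Simplifying, α = 3*(-16 + 3*π^2)/(16 + 9*π^2).


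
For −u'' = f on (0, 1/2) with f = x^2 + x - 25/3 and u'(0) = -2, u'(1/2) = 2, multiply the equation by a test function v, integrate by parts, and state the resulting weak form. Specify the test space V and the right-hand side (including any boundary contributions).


V = H^1(0, 1/2) (v unrestricted at boundary; u is determined up to an additive constant); weak form: ∫_0^1/2 u'v' dx = ∫_0^1/2 (x^2 + x - 25/3) v dx + 2·v(1/2) + 2·v(0) for all v ∈ V.

Multiply both sides by a test function v and integrate from 0 to 1/2:
  ∫_0^1/2 −u''(x) v(x) dx = ∫_0^1/2 f(x) v(x) dx.
Integrate the LHS by parts once:
  ∫_0^1/2 −u'' v dx = −[u'(x) v(x)]_0^1/2 + ∫_0^1/2 u'(x) v'(x) dx.
Thus ∫_0^1/2 u'(x) v'(x) dx = ∫_0^1/2 f(x) v(x) dx + [u'(x) v(x)]_0^1/2.
Choose V so that boundary terms are either known or forced to vanish.
u has inhomogeneous Neumann u'(0) = -2, u'(1/2) = 2. [u' v]_0^1/2 = (2)·v(1/2) − (-2)·v(0) = 2·v(1/2) + 2·v(0). Take V = H^1(0, 1/2); boundary term becomes part of RHS.
Weak formulation: find u (satisfying any essential BC) such that ∫_0^1/2 u'(x) v'(x) dx = ∫_0^1/2 f v dx + 2·v(1/2) + 2·v(0) for all v ∈ V (Neumann data are natural BCs: they enter the RHS as boundary terms).
Substituting f(x) = x^2 + x - 25/3, the right-hand side is ∫_0^1/2 (x^2 + x - 25/3) v dx + 2·v(1/2) + 2·v(0).
Compatibility check (pure Neumann): taking v ≡ 1 ∈ V gives 0 = ∫_0^1/2 f dx + (2) − (-2), i.e. ∫_0^1/2 f dx must equal u'(0) − u'(1/2) = -4. Indeed ∫_0^1/2 (x^2 + x - 25/3) dx = -4, so the data are compatible. The solution is then unique only up to an additive constant (fix it e.g. by requiring ∫_0^1/2 u dx = 0).


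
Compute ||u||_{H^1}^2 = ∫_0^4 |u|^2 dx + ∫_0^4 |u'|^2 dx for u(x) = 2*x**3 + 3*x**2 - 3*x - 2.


||u||_{H^1}^2 = 946844/35

The H^1 norm (squared) on an interval (0, L) is
  ||u||_{H^1}^2 = ∫_0^L u(x)^2 dx + ∫_0^L u'(x)^2 dx.
Compute u'(x) = 6*x**2 + 6*x - 3.
Then u(x)^2 = 4*x**6 + 12*x**5 - 3*x**4 - 26*x**3 - 3*x**2 + 12*x + 4 and u'(x)^2 = 36*x**4 + 72*x**3 - 36*x + 9.
Integrate each monomial from 0 to 4 using ∫_0^4 c·x^n dx = c·4^(n+1)/(n+1):
  ∫_0^4 u(x)^2 dx = ∫_0^4 (4*x^6 + 12*x^5 - 3*x^4 - 26*x^3 - 3*x^2 + 12*x + 4) dx. Term by term:
    ∫_0^4 4*x^6 dx = 65536/7;  ∫_0^4 12*x^5 dx = 8192;  ∫_0^4 -3*x^4 dx = -3072/5;
    ∫_0^4 -26*x^3 dx = -1664;  ∫_0^4 -3*x^2 dx = -64;  ∫_0^4 12*x dx = 96;
    ∫_0^4 4 dx = 16.
  Sum: 65536/7 + 8192 − 3072/5 − 1664 − 64 + 96 + 16 = 536336/35.
  ∫_0^4 u'(x)^2 dx = ∫_0^4 (36*x^4 + 72*x^3 - 36*x + 9) dx. Term by term:
    ∫_0^4 36*x^4 dx = 36864/5;  ∫_0^4 72*x^3 dx = 4608;  ∫_0^4 -36*x dx = -288;
    ∫_0^4 9 dx = 36.
  Sum: 36864/5 + 4608 − 288 + 36 = 58644/5.
Adding: ||u||_{H^1}^2 = 536336/35 + 58644/5 = 946844/35.


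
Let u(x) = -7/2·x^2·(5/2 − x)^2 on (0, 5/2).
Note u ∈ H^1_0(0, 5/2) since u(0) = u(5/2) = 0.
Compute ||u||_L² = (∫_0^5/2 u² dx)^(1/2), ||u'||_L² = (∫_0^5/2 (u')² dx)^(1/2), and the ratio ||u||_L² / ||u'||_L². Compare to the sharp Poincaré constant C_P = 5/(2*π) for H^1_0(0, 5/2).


||u||_L² / ||u'||_L² = 5*sqrt(3)/12 < C_P = 5/(2*π).

u(x) = -7/2·x^2·(5/2 − x)^2, so u'(x) = 7*x*(-8*x^2 + 30*x - 25)/4.
u(x) = -7/2·x^2·(5/2 − x)^2 vanishes at x = 0 and x = 5/2, so u ∈ H^1_0(0, 5/2). Differentiate via the product rule and integrate the resulting polynomials term by term.
  ∫_0^5/2 u² dx = ∫_0^5/2 (49*x^8/4 - 245*x^7/2 + 3675*x^6/8 - 6125*x^5/8 + 30625*x^4/64) dx. Term by term:
    ∫_0^5/2 49*x^8/4 dx = 95703125/18432;  ∫_0^5/2 -245*x^7/2 dx = -95703125/4096;  ∫_0^5/2 3675*x^6/8 dx = 41015625/1024;
    ∫_0^5/2 -6125*x^5/8 dx = -95703125/3072;  ∫_0^5/2 30625*x^4/64 dx = 19140625/2048.
  Sum: 95703125/18432 − 95703125/4096 + 41015625/1024 − 95703125/3072 + 19140625/2048 = 2734375/36864.
  ∫_0^5/2 (u')² dx = ∫_0^5/2 (196*x^6 - 1470*x^5 + 15925*x^4/4 - 18375*x^3/4 + 30625*x^2/16) dx. Term by term:
    ∫_0^5/2 196*x^6 dx = 546875/32;  ∫_0^5/2 -1470*x^5 dx = -3828125/64;  ∫_0^5/2 15925*x^4/4 dx = 9953125/128;
    ∫_0^5/2 -18375*x^3/4 dx = -11484375/256;  ∫_0^5/2 30625*x^2/16 dx = 3828125/384.
  Sum: 546875/32 − 3828125/64 + 9953125/128 − 11484375/256 + 3828125/384 = 109375/768.
∫_0^5/2 u² dx = 2734375/36864, so ||u||_L² = 625*sqrt(7)/192.
∫_0^5/2 (u')² dx = 109375/768, so ||u'||_L² = 125*sqrt(21)/48.
Ratio ||u||_L² / ||u'||_L² = 5*sqrt(3)/12.
Sharp Poincaré constant on H^1_0(0, 5/2) is C_P = L/π = 5/(2*π), achieved by sin(2*π/5·x).
A polynomial bump cannot attain the sharp Poincaré constant (only the first sine eigenfunction does), so the ratio is strictly less than C_P, consistent with ||u||_L² ≤ C_P ||u'||_L².


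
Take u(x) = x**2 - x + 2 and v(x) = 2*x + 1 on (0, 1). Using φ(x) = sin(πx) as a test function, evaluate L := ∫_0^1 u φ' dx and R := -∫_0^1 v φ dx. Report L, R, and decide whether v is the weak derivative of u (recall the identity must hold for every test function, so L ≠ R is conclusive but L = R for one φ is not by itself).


LHS = 0, RHS = -4/π. No, v is not the weak derivative of u.

u(x) = x**2 - x + 2, classical derivative u'(x) = 2*x - 1.
φ(x) = sin(πx), so φ'(x) = π*cos(π*x).
Note φ(0) = φ(1) = 0, so the boundary term u·φ vanishes.
LHS = ∫_0^1 u(x) φ'(x) dx = ∫_0^1 (π*x^2*cos(π*x) - π*x*cos(π*x) + 2*π*cos(π*x)) dx. Term by term:
  ∫_0^1 2*π*cos(π*x) dx = 0;  ∫_0^1 π*x^2*cos(π*x) dx = -2/π;  ∫_0^1 -π*x*cos(π*x) dx = 2/π.
Sum: 0 − 2/π + 2/π = 0.
So LHS = 0.
∫_0^1 v(x) φ(x) dx = ∫_0^1 (2*x*sin(π*x) + sin(π*x)) dx. Term by term:
  ∫_0^1 2*x*sin(π*x) dx = 2/π;  ∫_0^1 sin(π*x) dx = 2/π.
Sum: 2/π + 2/π = 4/π.
So RHS = -∫_0^1 v(x) φ(x) dx = -4/π.
LHS − RHS = 4/π ≠ 0, so the identity fails.
(For a valid weak derivative the identity must hold for EVERY test function, in particular this one. The failure shows v is NOT the weak derivative of u.)
Correct weak derivative would be u'(x) = 2*x - 1.


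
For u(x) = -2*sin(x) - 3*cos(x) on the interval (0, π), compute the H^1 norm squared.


||u||_{H^1(0,π)}^2 = 13*π

u'(x) = 3*sin(x) - 2*cos(x).
Expand u² and (u')² and integrate term by term on (0, π), using: for integers n ≥ 1, ∫_0^π sin²(nx) dx = ∫_0^π cos²(nx) dx = π/2; for n ≠ n', ∫_0^π sin(nx)sin(n'x) dx = ∫_0^π cos(nx)cos(n'x) dx = 0; and by product-to-sum, ∫_0^π sin(nx)cos(n'x) dx = ½∫_0^π [sin((n+n')x) + sin((n−n')x)] dx, which is 0 when n+n' is even and 2n/(n²−n'²) when n+n' is odd (it need not vanish on (0, π)).
  u² squared terms: (-3)²·∫cos(x)² dx = 9·π/2 = 9*π/2;  (-2)²·∫sin(x)² dx = 4·π/2 = 2*π.
  u² cross terms: 2·(-3)·(-2)·∫cos(x)·sin(x) dx = 12·(0) = 0.
  So ∫_0^π u² dx = 9*π/2 + 2*π + 0 = 13*π/2.
  (u')² squared terms: (-2)²·∫cos(x)² dx = 4·π/2 = 2*π;  (3)²·∫sin(x)² dx = 9·π/2 = 9*π/2.
  (u')² cross terms: 2·(-2)·(3)·∫cos(x)·sin(x) dx = -12·(0) = 0.
  So ∫_0^π (u')² dx = 2*π + 9*π/2 + 0 = 13*π/2.
||u||_{H^1}^2 = (13*π/2) + (13*π/2) = 13*π.


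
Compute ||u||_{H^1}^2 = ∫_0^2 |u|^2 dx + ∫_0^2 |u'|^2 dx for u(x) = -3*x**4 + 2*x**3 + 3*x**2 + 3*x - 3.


||u||_{H^1}^2 = 25464/35

The H^1 norm (squared) on an interval (0, L) is
  ||u||_{H^1}^2 = ∫_0^L u(x)^2 dx + ∫_0^L u'(x)^2 dx.
Compute u'(x) = -12*x**3 + 6*x**2 + 6*x + 3.
Then u(x)^2 = 9*x**8 - 12*x**7 - 14*x**6 - 6*x**5 + 39*x**4 + 6*x**3 - 9*x**2 - 18*x + 9 and u'(x)^2 = 144*x**6 - 144*x**5 - 108*x**4 + 72*x**2 + 36*x + 9.
Integrate each monomial from 0 to 2 using ∫_0^2 c·x^n dx = c·2^(n+1)/(n+1):
  ∫_0^2 u(x)^2 dx = ∫_0^2 (9*x^8 - 12*x^7 - 14*x^6 - 6*x^5 + 39*x^4 + 6*x^3 - 9*x^2 - 18*x + 9) dx. Term by term:
    ∫_0^2 9*x^8 dx = 512;  ∫_0^2 -12*x^7 dx = -384;  ∫_0^2 -14*x^6 dx = -256;
    ∫_0^2 -6*x^5 dx = -64;  ∫_0^2 39*x^4 dx = 1248/5;  ∫_0^2 6*x^3 dx = 24;
    ∫_0^2 -9*x^2 dx = -24;  ∫_0^2 -18*x dx = -36;  ∫_0^2 9 dx = 18.
  Sum: 512 − 384 − 256 − 64 + 1248/5 + 24 − 24 − 36 + 18 = 198/5.
  ∫_0^2 u'(x)^2 dx = ∫_0^2 (144*x^6 - 144*x^5 - 108*x^4 + 72*x^2 + 36*x + 9) dx. Term by term:
    ∫_0^2 144*x^6 dx = 18432/7;  ∫_0^2 -144*x^5 dx = -1536;  ∫_0^2 -108*x^4 dx = -3456/5;
    ∫_0^2 72*x^2 dx = 192;  ∫_0^2 36*x dx = 72;  ∫_0^2 9 dx = 18.
  Sum: 18432/7 − 1536 − 3456/5 + 192 + 72 + 18 = 24078/35.
Adding: ||u||_{H^1}^2 = 198/5 + 24078/35 = 25464/35.


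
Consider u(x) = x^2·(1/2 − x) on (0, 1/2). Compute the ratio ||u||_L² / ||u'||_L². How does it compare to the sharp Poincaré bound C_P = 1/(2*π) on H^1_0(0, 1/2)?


||u||_L² / ||u'||_L² = sqrt(14)/28 < C_P = 1/(2*π).

u(x) = x^2·(1/2 − x), so u'(x) = x*(1 - 3*x).
u(x) = x^2·(1/2 − x) vanishes at x = 0 and x = 1/2, so u ∈ H^1_0(0, 1/2). Differentiate via the product rule and integrate the resulting polynomials term by term.
  ∫_0^1/2 u² dx = ∫_0^1/2 (x^6 - x^5 + x^4/4) dx. Term by term:
    ∫_0^1/2 x^6 dx = 1/896;  ∫_0^1/2 -x^5 dx = -1/384;  ∫_0^1/2 x^4/4 dx = 1/640.
  Sum: 1/896 − 1/384 + 1/640 = 1/13440.
  ∫_0^1/2 (u')² dx = ∫_0^1/2 (9*x^4 - 6*x^3 + x^2) dx. Term by term:
    ∫_0^1/2 9*x^4 dx = 9/160;  ∫_0^1/2 -6*x^3 dx = -3/32;  ∫_0^1/2 x^2 dx = 1/24.
  Sum: 9/160 − 3/32 + 1/24 = 1/240.
∫_0^1/2 u² dx = 1/13440, so ||u||_L² = sqrt(210)/1680.
∫_0^1/2 (u')² dx = 1/240, so ||u'||_L² = sqrt(15)/60.
Ratio ||u||_L² / ||u'||_L² = sqrt(14)/28.
Sharp Poincaré constant on H^1_0(0, 1/2) is C_P = L/π = 1/(2*π), achieved by sin(2*π·x).
A polynomial bump cannot attain the sharp Poincaré constant (only the first sine eigenfunction does), so the ratio is strictly less than C_P, consistent with ||u||_L² ≤ C_P ||u'||_L².


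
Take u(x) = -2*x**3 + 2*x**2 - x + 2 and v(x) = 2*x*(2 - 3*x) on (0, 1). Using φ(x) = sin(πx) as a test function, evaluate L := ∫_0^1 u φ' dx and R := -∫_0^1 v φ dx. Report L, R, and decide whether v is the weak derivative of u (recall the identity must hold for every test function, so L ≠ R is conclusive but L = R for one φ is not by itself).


LHS = -24/π^3 + 4/π, RHS = -24/π^3 + 2/π. No, v is not the weak derivative of u.

u(x) = -2*x**3 + 2*x**2 - x + 2, classical derivative u'(x) = -6*x**2 + 4*x - 1.
φ(x) = sin(πx), so φ'(x) = π*cos(π*x).
Note φ(0) = φ(1) = 0, so the boundary term u·φ vanishes.
LHS = ∫_0^1 u(x) φ'(x) dx = ∫_0^1 (-2*π*x^3*cos(π*x) + 2*π*x^2*cos(π*x) - π*x*cos(π*x) + 2*π*cos(π*x)) dx. Term by term:
  ∫_0^1 2*π*cos(π*x) dx = 0;  ∫_0^1 -π*x*cos(π*x) dx = 2/π;  ∫_0^1 -2*π*x^3*cos(π*x) dx = -24/π^3 + 6/π;
  ∫_0^1 2*π*x^2*cos(π*x) dx = -4/π.
Sum: 0 + 2/π + -24/π^3 + 6/π − 4/π = -24/π^3 + 4/π.
So LHS = -24/π^3 + 4/π.
∫_0^1 v(x) φ(x) dx = ∫_0^1 (-6*x^2*sin(π*x) + 4*x*sin(π*x)) dx. Term by term:
  ∫_0^1 -6*x^2*sin(π*x) dx = -6/π + 24/π^3;  ∫_0^1 4*x*sin(π*x) dx = 4/π.
Sum: -6/π + 24/π^3 + 4/π = -2/π + 24/π^3.
So RHS = -∫_0^1 v(x) φ(x) dx = -24/π^3 + 2/π.
LHS − RHS = 2/π ≠ 0, so the identity fails.
(For a valid weak derivative the identity must hold for EVERY test function, in particular this one. The failure shows v is NOT the weak derivative of u.)
Correct weak derivative would be u'(x) = -6*x**2 + 4*x - 1.


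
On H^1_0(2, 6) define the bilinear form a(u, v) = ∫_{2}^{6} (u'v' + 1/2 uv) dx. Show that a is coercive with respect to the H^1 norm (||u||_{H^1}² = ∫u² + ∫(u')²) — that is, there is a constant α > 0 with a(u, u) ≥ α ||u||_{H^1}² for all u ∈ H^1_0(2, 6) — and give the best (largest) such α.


α = (8 + π^2)/(π^2 + 16)

Coercivity of a(·,·) on H^1_0(2, 6) means a(u, u) ≥ α ||u||_{H^1}² for every u ∈ H^1_0.
The interval has length L = 4, and Poincaré/coercivity depend only on L. Here a(u, u) = ∫(u')² + (1/2)·∫u².
Here 0 < c = 1/2 < 1. The condition a(u,u) ≥ α||u||_{H^1}² reads (1−α)∫(u')² ≥ (α−c)∫u². Any admissible α is ≤ 1 (rapidly oscillating u have ∫u²/∫(u')² → 0), and α = 1 would force 0 ≥ (1−c)∫u², impossible since c < 1; so 1−α > 0. By the sharp Poincaré inequality on H^1_0 of an interval of length L, ∫(u')² ≥ (π/L)²∫u² with equality for the first sine mode sin(π(x−x₀)/L) (x₀ the left endpoint), so the inequality holds for all u iff (1−α)(π/L)² ≥ α − c, i.e. α ≤ ((π/L)² + c)/((π/L)² + 1) = (1 + c(L/π)²)/(1 + (L/π)²). With (π/L)² = π^2/16 and c = 1/2, the largest admissible constant is α = ((π/L)² + c)/((π/L)² + 1).
Simplifying, α = (8 + π^2)/(π^2 + 16).


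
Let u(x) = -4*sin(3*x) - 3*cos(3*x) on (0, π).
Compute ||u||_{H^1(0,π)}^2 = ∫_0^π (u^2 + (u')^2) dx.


||u||_{H^1(0,π)}^2 = 125*π

u'(x) = 9*sin(3*x) - 12*cos(3*x).
Expand u² and (u')² and integrate term by term on (0, π), using: for integers n ≥ 1, ∫_0^π sin²(nx) dx = ∫_0^π cos²(nx) dx = π/2; for n ≠ n', ∫_0^π sin(nx)sin(n'x) dx = ∫_0^π cos(nx)cos(n'x) dx = 0; and by product-to-sum, ∫_0^π sin(nx)cos(n'x) dx = ½∫_0^π [sin((n+n')x) + sin((n−n')x)] dx, which is 0 when n+n' is even and 2n/(n²−n'²) when n+n' is odd (it need not vanish on (0, π)).
  u² squared terms: (-4)²·∫sin(3x)² dx = 16·π/2 = 8*π;  (-3)²·∫cos(3x)² dx = 9·π/2 = 9*π/2.
  u² cross terms: 2·(-4)·(-3)·∫sin(3x)·cos(3x) dx = 24·(0) = 0.
  So ∫_0^π u² dx = 8*π + 9*π/2 + 0 = 25*π/2.
  (u')² squared terms: (-12)²·∫cos(3x)² dx = 144·π/2 = 72*π;  (9)²·∫sin(3x)² dx = 81·π/2 = 81*π/2.
  (u')² cross terms: 2·(-12)·(9)·∫cos(3x)·sin(3x) dx = -216·(0) = 0.
  So ∫_0^π (u')² dx = 72*π + 81*π/2 + 0 = 225*π/2.
||u||_{H^1}^2 = (25*π/2) + (225*π/2) = 125*π.


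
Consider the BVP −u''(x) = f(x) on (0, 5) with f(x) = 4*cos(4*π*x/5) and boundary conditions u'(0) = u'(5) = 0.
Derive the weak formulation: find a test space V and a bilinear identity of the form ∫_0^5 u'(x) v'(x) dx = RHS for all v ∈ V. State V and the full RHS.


V = H^1(0, 5) (no boundary constraint on v; u is determined up to an additive constant); weak form: ∫_0^5 u'v' dx = ∫_0^5 (4*cos(4*π*x/5)) v dx for all v ∈ V.

Multiply both sides by a test function v and integrate from 0 to 5:
  ∫_0^5 −u''(x) v(x) dx = ∫_0^5 f(x) v(x) dx.
Integrate the LHS by parts once:
  ∫_0^5 −u'' v dx = −[u'(x) v(x)]_0^5 + ∫_0^5 u'(x) v'(x) dx.
Thus ∫_0^5 u'(x) v'(x) dx = ∫_0^5 f(x) v(x) dx + [u'(x) v(x)]_0^5.
Choose V so that boundary terms are either known or forced to vanish.
u has homogeneous Neumann: u'(0) = u'(5) = 0. So [u' v]_0^5 = 0·v(5) − 0·v(0) = 0 for any v; take V = H^1(0, 5).
Weak formulation: find u (satisfying any essential BC) such that ∫_0^5 u'(x) v'(x) dx = ∫_0^5 f v dx for all v ∈ V (homogeneous Neumann, so boundary terms vanish).
Substituting f(x) = 4*cos(4*π*x/5), the right-hand side is ∫_0^5 (4*cos(4*π*x/5)) v dx.
Compatibility check (pure Neumann): taking v ≡ 1 ∈ V gives 0 = ∫_0^5 f dx + (0) − (0), i.e. ∫_0^5 f dx must equal u'(0) − u'(5) = 0. Indeed ∫_0^5 (4*cos(4*π*x/5)) dx = 0, so the data are compatible. The solution is then unique only up to an additive constant (fix it e.g. by requiring ∫_0^5 u dx = 0).


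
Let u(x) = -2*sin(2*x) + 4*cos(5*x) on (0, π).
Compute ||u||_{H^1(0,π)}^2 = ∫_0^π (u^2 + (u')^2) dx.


||u||_{H^1(0,π)}^2 = 1664/21 + 218*π

u'(x) = -20*sin(5*x) - 4*cos(2*x).
Expand u² and (u')² and integrate term by term on (0, π), using: for integers n ≥ 1, ∫_0^π sin²(nx) dx = ∫_0^π cos²(nx) dx = π/2; for n ≠ n', ∫_0^π sin(nx)sin(n'x) dx = ∫_0^π cos(nx)cos(n'x) dx = 0; and by product-to-sum, ∫_0^π sin(nx)cos(n'x) dx = ½∫_0^π [sin((n+n')x) + sin((n−n')x)] dx, which is 0 when n+n' is even and 2n/(n²−n'²) when n+n' is odd (it need not vanish on (0, π)).
  u² squared terms: (-2)²·∫sin(2x)² dx = 4·π/2 = 2*π;  (4)²·∫cos(5x)² dx = 16·π/2 = 8*π.
  u² cross terms: 2·(-2)·(4)·∫sin(2x)·cos(5x) dx = -16·(-4/21) = 64/21.
  So ∫_0^π u² dx = 2*π + 8*π + 64/21 = 64/21 + 10*π.
  (u')² squared terms: (-20)²·∫sin(5x)² dx = 400·π/2 = 200*π;  (-4)²·∫cos(2x)² dx = 16·π/2 = 8*π.
  (u')² cross terms: 2·(-20)·(-4)·∫sin(5x)·cos(2x) dx = 160·(10/21) = 1600/21.
  So ∫_0^π (u')² dx = 200*π + 8*π + 1600/21 = 1600/21 + 208*π.
||u||_{H^1}^2 = (64/21 + 10*π) + (1600/21 + 208*π) = 1664/21 + 218*π.


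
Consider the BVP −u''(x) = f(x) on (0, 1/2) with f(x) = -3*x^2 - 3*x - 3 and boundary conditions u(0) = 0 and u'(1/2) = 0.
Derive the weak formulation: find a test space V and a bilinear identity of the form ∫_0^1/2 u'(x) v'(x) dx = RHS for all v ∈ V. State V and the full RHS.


V = {v ∈ H^1(0, 1/2) : v(0) = 0} (test functions vanish at x = 0 where u is specified); weak form: ∫_0^1/2 u'v' dx = ∫_0^1/2 (-3*x^2 - 3*x - 3) v dx for all v ∈ V.

Multiply both sides by a test function v and integrate from 0 to 1/2:
  ∫_0^1/2 −u''(x) v(x) dx = ∫_0^1/2 f(x) v(x) dx.
Integrate the LHS by parts once:
  ∫_0^1/2 −u'' v dx = −[u'(x) v(x)]_0^1/2 + ∫_0^1/2 u'(x) v'(x) dx.
Thus ∫_0^1/2 u'(x) v'(x) dx = ∫_0^1/2 f(x) v(x) dx + [u'(x) v(x)]_0^1/2.
Choose V so that boundary terms are either known or forced to vanish.
Mixed BC: u(0) = 0 (Dirichlet) and u'(1/2) = 0 (Neumann). Define V = {v ∈ H^1(0, 1/2) : v(0) = 0}. Then [u' v]_0^1/2 = u'(1/2)·v(1/2) − u'(0)·0 = 0.
Weak formulation: find u (satisfying any essential BC) such that ∫_0^1/2 u'(x) v'(x) dx = ∫_0^1/2 f v dx for all v ∈ V (Dirichlet at 0 absorbed into V; the Neumann datum at x = 1/2 is zero, so no boundary term remains).
Substituting f(x) = -3*x^2 - 3*x - 3, the right-hand side is ∫_0^1/2 (-3*x^2 - 3*x - 3) v dx.


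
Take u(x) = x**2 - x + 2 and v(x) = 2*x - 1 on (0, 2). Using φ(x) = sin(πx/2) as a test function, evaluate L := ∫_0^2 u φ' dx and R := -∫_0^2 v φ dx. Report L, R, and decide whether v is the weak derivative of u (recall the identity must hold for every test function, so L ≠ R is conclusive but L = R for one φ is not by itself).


LHS = -4/π, RHS = -4/π. Yes, v = u' weakly.

u(x) = x**2 - x + 2, classical derivative u'(x) = 2*x - 1.
φ(x) = sin(πx/2), so φ'(x) = π*cos(π*x/2)/2.
Note φ(0) = φ(2) = 0, so the boundary term u·φ vanishes.
LHS = ∫_0^2 u(x) φ'(x) dx = ∫_0^2 (π*x^2*cos(π*x/2)/2 - π*x*cos(π*x/2)/2 + π*cos(π*x/2)) dx. Term by term:
  ∫_0^2 π*cos(π*x/2) dx = 0;  ∫_0^2 π*x^2*cos(π*x/2)/2 dx = -8/π;  ∫_0^2 -π*x*cos(π*x/2)/2 dx = 4/π.
Sum: 0 − 8/π + 4/π = -4/π.
So LHS = -4/π.
∫_0^2 v(x) φ(x) dx = ∫_0^2 (2*x*sin(π*x/2) - sin(π*x/2)) dx. Term by term:
  ∫_0^2 -sin(π*x/2) dx = -4/π;  ∫_0^2 2*x*sin(π*x/2) dx = 8/π.
Sum: -4/π + 8/π = 4/π.
So RHS = -∫_0^2 v(x) φ(x) dx = -4/π.
LHS = RHS, so the identity holds for this test φ.
Moreover u is smooth here and v(x) = u'(x) = 2*x - 1 pointwise, so the identity holds for every test function. Hence v is the weak derivative of u.


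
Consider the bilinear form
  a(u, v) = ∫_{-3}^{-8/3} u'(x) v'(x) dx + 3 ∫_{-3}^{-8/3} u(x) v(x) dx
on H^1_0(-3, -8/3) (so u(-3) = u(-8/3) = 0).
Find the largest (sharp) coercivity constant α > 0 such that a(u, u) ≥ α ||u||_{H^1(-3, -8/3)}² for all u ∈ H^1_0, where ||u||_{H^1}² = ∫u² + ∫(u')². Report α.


α = 1

Coercivity of a(·,·) on H^1_0(-3, -8/3) means a(u, u) ≥ α ||u||_{H^1}² for every u ∈ H^1_0.
The interval has length L = 1/3, and Poincaré/coercivity depend only on L. Here a(u, u) = ∫(u')² + (3)·∫u².
Here c = 3 ≥ 1, so a(u,u) = ∫(u')² + c∫u² ≥ ∫(u')² + ∫u² = ||u||_{H^1}², i.e. α = 1 works. No larger α is possible: a(u,u) ≥ α||u||_{H^1}² means (1−α)∫(u')² ≥ (α−c)∫u², and for the modes u_n = sin(nπ(x−x₀)/L) (x₀ the left endpoint) one has ∫u_n²/∫(u_n')² = (L/(nπ))² → 0, so a(u_n,u_n)/||u_n||_{H^1}² → 1. Hence the optimal constant is α = 1.
Therefore α = 1.


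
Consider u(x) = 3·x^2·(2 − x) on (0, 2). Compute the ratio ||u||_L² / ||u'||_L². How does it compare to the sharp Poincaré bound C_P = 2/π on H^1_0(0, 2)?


||u||_L² / ||u'||_L² = sqrt(14)/7 < C_P = 2/π.

u(x) = 3·x^2·(2 − x), so u'(x) = 3*x*(4 - 3*x).
u(x) = 3·x^2·(2 − x) vanishes at x = 0 and x = 2, so u ∈ H^1_0(0, 2). Differentiate via the product rule and integrate the resulting polynomials term by term.
  ∫_0^2 u² dx = ∫_0^2 (9*x^6 - 36*x^5 + 36*x^4) dx. Term by term:
    ∫_0^2 9*x^6 dx = 1152/7;  ∫_0^2 -36*x^5 dx = -384;  ∫_0^2 36*x^4 dx = 1152/5.
  Sum: 1152/7 − 384 + 1152/5 = 384/35.
  ∫_0^2 (u')² dx = ∫_0^2 (81*x^4 - 216*x^3 + 144*x^2) dx. Term by term:
    ∫_0^2 81*x^4 dx = 2592/5;  ∫_0^2 -216*x^3 dx = -864;  ∫_0^2 144*x^2 dx = 384.
  Sum: 2592/5 − 864 + 384 = 192/5.
∫_0^2 u² dx = 384/35, so ||u||_L² = 8*sqrt(210)/35.
∫_0^2 (u')² dx = 192/5, so ||u'||_L² = 8*sqrt(15)/5.
Ratio ||u||_L² / ||u'||_L² = sqrt(14)/7.
Sharp Poincaré constant on H^1_0(0, 2) is C_P = L/π = 2/π, achieved by sin(π/2·x).
A polynomial bump cannot attain the sharp Poincaré constant (only the first sine eigenfunction does), so the ratio is strictly less than C_P, consistent with ||u||_L² ≤ C_P ||u'||_L².
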